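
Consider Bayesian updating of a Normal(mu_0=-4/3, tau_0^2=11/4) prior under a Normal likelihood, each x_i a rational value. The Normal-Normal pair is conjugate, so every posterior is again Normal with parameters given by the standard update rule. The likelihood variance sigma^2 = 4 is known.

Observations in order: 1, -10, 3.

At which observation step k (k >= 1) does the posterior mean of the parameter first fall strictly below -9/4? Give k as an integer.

obs 1: x=1 → posterior Normal(-31/81, 44/27)
obs 2: x=-10 → posterior Normal(-19/6, 22/19)
obs 3: x=3 → posterior Normal(-262/147, 44/49)

k = 2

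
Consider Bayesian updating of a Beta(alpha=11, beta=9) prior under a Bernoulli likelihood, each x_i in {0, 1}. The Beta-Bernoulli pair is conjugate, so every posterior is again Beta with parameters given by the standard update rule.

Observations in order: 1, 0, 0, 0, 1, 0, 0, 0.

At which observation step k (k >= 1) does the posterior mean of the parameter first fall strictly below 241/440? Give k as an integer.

k = 2

obs 1: x=1 → posterior Beta(12, 9)
obs 2: x=0 → posterior Beta(12, 10)
obs 3: x=0 → posterior Beta(12, 11)
obs 4: x=0 → posterior Beta(12, 12)
obs 5: x=1 → posterior Beta(13, 12)
obs 6: x=0 → posterior Beta(13, 13)
obs 7: x=0 → posterior Beta(13, 14)
obs 8: x=0 → posterior Beta(13, 15)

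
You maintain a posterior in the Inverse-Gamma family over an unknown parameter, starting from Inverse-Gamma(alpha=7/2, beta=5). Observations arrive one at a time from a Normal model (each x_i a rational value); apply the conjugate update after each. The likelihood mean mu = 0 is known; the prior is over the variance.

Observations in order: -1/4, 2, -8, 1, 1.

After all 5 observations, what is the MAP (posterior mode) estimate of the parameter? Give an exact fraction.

obs 1: x=-1/4 → posterior Inverse-Gamma(4, 161/32)
obs 2: x=2 → posterior Inverse-Gamma(9/2, 225/32)
obs 3: x=-8 → posterior Inverse-Gamma(5, 1249/32)
obs 4: x=1 → posterior Inverse-Gamma(11/2, 1265/32)
obs 5: x=1 → posterior Inverse-Gamma(6, 1281/32)

183/32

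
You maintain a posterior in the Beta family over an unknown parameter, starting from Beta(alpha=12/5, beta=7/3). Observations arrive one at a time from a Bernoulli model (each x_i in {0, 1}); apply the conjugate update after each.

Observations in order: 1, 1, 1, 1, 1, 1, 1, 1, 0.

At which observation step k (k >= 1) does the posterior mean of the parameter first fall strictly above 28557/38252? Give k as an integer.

obs 1: x=1 → posterior Beta(17/5, 7/3)
obs 2: x=1 → posterior Beta(22/5, 7/3)
obs 3: x=1 → posterior Beta(27/5, 7/3)
obs 4: x=1 → posterior Beta(32/5, 7/3)
obs 5: x=1 → posterior Beta(37/5, 7/3)
obs 6: x=1 → posterior Beta(42/5, 7/3)
obs 7: x=1 → posterior Beta(47/5, 7/3)
obs 8: x=1 → posterior Beta(52/5, 7/3)
obs 9: x=0 → posterior Beta(52/5, 10/3)

k = 5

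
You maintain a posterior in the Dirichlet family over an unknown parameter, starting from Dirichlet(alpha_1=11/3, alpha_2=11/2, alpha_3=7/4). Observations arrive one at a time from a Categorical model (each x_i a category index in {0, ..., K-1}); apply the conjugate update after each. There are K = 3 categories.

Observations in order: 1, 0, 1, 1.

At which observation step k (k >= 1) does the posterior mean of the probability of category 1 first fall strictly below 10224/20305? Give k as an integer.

obs 1: x=1 → posterior Dirichlet(11/3, 13/2, 7/4)
obs 2: x=0 → posterior Dirichlet(14/3, 13/2, 7/4)
obs 3: x=1 → posterior Dirichlet(14/3, 15/2, 7/4)
obs 4: x=1 → posterior Dirichlet(14/3, 17/2, 7/4)

k = 2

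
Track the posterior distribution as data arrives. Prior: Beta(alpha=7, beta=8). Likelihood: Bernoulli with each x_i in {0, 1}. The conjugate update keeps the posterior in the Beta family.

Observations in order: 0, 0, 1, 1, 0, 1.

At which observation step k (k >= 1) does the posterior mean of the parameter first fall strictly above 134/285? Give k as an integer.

k = 4

obs 1: x=0 → posterior Beta(7, 9)
obs 2: x=0 → posterior Beta(7, 10)
obs 3: x=1 → posterior Beta(8, 10)
obs 4: x=1 → posterior Beta(9, 10)
obs 5: x=0 → posterior Beta(9, 11)
obs 6: x=1 → posterior Beta(10, 11)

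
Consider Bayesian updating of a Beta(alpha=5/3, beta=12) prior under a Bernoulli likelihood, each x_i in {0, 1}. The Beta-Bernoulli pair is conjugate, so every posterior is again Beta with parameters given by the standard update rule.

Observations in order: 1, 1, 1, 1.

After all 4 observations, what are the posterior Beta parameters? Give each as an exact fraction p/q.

alpha=17/3, beta=12

obs 1: x=1 → posterior Beta(8/3, 12)
obs 2: x=1 → posterior Beta(11/3, 12)
obs 3: x=1 → posterior Beta(14/3, 12)
obs 4: x=1 → posterior Beta(17/3, 12)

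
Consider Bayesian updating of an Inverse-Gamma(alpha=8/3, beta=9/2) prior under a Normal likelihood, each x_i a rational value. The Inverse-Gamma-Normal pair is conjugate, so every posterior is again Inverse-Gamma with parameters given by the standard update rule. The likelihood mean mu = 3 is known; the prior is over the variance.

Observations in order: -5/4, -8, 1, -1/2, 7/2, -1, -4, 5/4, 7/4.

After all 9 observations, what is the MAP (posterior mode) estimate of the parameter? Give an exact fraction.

11241/784

obs 1: x=-5/4 → posterior Inverse-Gamma(19/6, 433/32)
obs 2: x=-8 → posterior Inverse-Gamma(11/3, 2369/32)
obs 3: x=1 → posterior Inverse-Gamma(25/6, 2433/32)
obs 4: x=-1/2 → posterior Inverse-Gamma(14/3, 2629/32)
obs 5: x=7/2 → posterior Inverse-Gamma(31/6, 2633/32)
obs 6: x=-1 → posterior Inverse-Gamma(17/3, 2889/32)
obs 7: x=-4 → posterior Inverse-Gamma(37/6, 3673/32)
obs 8: x=5/4 → posterior Inverse-Gamma(20/3, 1861/16)
obs 9: x=7/4 → posterior Inverse-Gamma(43/6, 3747/32)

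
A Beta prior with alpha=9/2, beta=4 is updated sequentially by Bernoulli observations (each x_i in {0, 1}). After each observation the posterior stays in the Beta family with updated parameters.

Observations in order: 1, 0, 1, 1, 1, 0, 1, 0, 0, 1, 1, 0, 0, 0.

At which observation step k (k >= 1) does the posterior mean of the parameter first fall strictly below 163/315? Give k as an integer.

obs 1: x=1 → posterior Beta(11/2, 4)
obs 2: x=0 → posterior Beta(11/2, 5)
obs 3: x=1 → posterior Beta(13/2, 5)
obs 4: x=1 → posterior Beta(15/2, 5)
obs 5: x=1 → posterior Beta(17/2, 5)
obs 6: x=0 → posterior Beta(17/2, 6)
obs 7: x=1 → posterior Beta(19/2, 6)
obs 8: x=0 → posterior Beta(19/2, 7)
obs 9: x=0 → posterior Beta(19/2, 8)
obs 10: x=1 → posterior Beta(21/2, 8)
obs 11: x=1 → posterior Beta(23/2, 8)
obs 12: x=0 → posterior Beta(23/2, 9)
obs 13: x=0 → posterior Beta(23/2, 10)
obs 14: x=0 → posterior Beta(23/2, 11)

k = 14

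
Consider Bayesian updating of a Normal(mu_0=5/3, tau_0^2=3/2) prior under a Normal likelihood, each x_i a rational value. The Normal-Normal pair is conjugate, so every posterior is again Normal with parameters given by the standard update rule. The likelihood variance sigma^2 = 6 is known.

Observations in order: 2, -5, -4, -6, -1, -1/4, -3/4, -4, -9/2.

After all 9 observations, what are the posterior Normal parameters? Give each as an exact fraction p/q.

mu_0=-101/78, tau_0^2=6/13

obs 1: x=2 → posterior Normal(26/15, 6/5)
obs 2: x=-5 → posterior Normal(11/18, 1)
obs 3: x=-4 → posterior Normal(-1/21, 6/7)
obs 4: x=-6 → posterior Normal(-19/24, 3/4)
obs 5: x=-1 → posterior Normal(-22/27, 2/3)
obs 6: x=-1/4 → posterior Normal(-91/120, 3/5)
obs 7: x=-3/4 → posterior Normal(-25/33, 6/11)
obs 8: x=-4 → posterior Normal(-37/36, 1/2)
obs 9: x=-9/2 → posterior Normal(-101/78, 6/13)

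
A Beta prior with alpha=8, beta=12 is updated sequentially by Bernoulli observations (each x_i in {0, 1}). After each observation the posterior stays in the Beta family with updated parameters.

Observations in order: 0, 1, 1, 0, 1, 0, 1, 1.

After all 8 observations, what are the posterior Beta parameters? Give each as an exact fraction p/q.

obs 1: x=0 → posterior Beta(8, 13)
obs 2: x=1 → posterior Beta(9, 13)
obs 3: x=1 → posterior Beta(10, 13)
obs 4: x=0 → posterior Beta(10, 14)
obs 5: x=1 → posterior Beta(11, 14)
obs 6: x=0 → posterior Beta(11, 15)
obs 7: x=1 → posterior Beta(12, 15)
obs 8: x=1 → posterior Beta(13, 15)

alpha=13, beta=15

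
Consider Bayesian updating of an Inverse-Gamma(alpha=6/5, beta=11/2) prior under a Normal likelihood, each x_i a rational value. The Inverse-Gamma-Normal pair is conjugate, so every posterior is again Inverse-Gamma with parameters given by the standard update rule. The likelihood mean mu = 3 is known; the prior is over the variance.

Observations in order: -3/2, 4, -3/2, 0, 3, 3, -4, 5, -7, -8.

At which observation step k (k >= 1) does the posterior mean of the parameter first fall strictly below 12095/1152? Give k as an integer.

k = 6

obs 1: x=-3/2 → posterior Inverse-Gamma(17/10, 125/8)
obs 2: x=4 → posterior Inverse-Gamma(11/5, 129/8)
obs 3: x=-3/2 → posterior Inverse-Gamma(27/10, 105/4)
obs 4: x=0 → posterior Inverse-Gamma(16/5, 123/4)
obs 5: x=3 → posterior Inverse-Gamma(37/10, 123/4)
obs 6: x=3 → posterior Inverse-Gamma(21/5, 123/4)
obs 7: x=-4 → posterior Inverse-Gamma(47/10, 221/4)
obs 8: x=5 → posterior Inverse-Gamma(26/5, 229/4)
obs 9: x=-7 → posterior Inverse-Gamma(57/10, 429/4)
obs 10: x=-8 → posterior Inverse-Gamma(31/5, 671/4)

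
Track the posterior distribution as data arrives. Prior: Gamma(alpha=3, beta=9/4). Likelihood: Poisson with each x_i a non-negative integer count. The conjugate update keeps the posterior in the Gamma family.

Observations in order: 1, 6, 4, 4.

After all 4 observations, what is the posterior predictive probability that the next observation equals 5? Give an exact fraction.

392407178878784179687500000000000/4316720717749415770740818372739989

obs 1: x=1 → posterior Gamma(4, 13/4)
obs 2: x=6 → posterior Gamma(10, 17/4)
obs 3: x=4 → posterior Gamma(14, 21/4)
obs 4: x=4 → posterior Gamma(18, 25/4)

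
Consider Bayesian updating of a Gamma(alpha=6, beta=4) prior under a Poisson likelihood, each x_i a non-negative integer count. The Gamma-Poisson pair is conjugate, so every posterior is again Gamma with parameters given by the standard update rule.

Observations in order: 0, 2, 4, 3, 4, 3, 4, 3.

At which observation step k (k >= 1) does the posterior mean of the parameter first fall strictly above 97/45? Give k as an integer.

obs 1: x=0 → posterior Gamma(6, 5)
obs 2: x=2 → posterior Gamma(8, 6)
obs 3: x=4 → posterior Gamma(12, 7)
obs 4: x=3 → posterior Gamma(15, 8)
obs 5: x=4 → posterior Gamma(19, 9)
obs 6: x=3 → posterior Gamma(22, 10)
obs 7: x=4 → posterior Gamma(26, 11)
obs 8: x=3 → posterior Gamma(29, 12)

k = 6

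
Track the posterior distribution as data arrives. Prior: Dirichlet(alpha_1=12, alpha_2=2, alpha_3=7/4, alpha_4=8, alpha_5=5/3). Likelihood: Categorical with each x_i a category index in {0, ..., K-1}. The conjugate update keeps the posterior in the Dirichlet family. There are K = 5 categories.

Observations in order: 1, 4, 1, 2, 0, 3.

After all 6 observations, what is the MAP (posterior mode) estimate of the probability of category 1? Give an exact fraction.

36/317

obs 1: x=1 → posterior Dirichlet(12, 3, 7/4, 8, 5/3)
obs 2: x=4 → posterior Dirichlet(12, 3, 7/4, 8, 8/3)
obs 3: x=1 → posterior Dirichlet(12, 4, 7/4, 8, 8/3)
obs 4: x=2 → posterior Dirichlet(12, 4, 11/4, 8, 8/3)
obs 5: x=0 → posterior Dirichlet(13, 4, 11/4, 8, 8/3)
obs 6: x=3 → posterior Dirichlet(13, 4, 11/4, 9, 8/3)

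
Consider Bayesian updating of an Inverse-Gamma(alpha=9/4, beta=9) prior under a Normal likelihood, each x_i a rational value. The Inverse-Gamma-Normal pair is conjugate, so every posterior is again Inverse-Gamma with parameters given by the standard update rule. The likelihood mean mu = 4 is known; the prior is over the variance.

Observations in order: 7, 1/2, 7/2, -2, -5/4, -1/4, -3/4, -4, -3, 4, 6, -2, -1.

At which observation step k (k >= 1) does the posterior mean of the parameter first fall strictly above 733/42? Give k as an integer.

obs 1: x=7 → posterior Inverse-Gamma(11/4, 27/2)
obs 2: x=1/2 → posterior Inverse-Gamma(13/4, 157/8)
obs 3: x=7/2 → posterior Inverse-Gamma(15/4, 79/4)
obs 4: x=-2 → posterior Inverse-Gamma(17/4, 151/4)
obs 5: x=-5/4 → posterior Inverse-Gamma(19/4, 1649/32)
obs 6: x=-1/4 → posterior Inverse-Gamma(21/4, 969/16)
obs 7: x=-3/4 → posterior Inverse-Gamma(23/4, 2299/32)
obs 8: x=-4 → posterior Inverse-Gamma(25/4, 3323/32)
obs 9: x=-3 → posterior Inverse-Gamma(27/4, 4107/32)
obs 10: x=4 → posterior Inverse-Gamma(29/4, 4107/32)
obs 11: x=6 → posterior Inverse-Gamma(31/4, 4171/32)
obs 12: x=-2 → posterior Inverse-Gamma(33/4, 4747/32)
obs 13: x=-1 → posterior Inverse-Gamma(35/4, 5147/32)

k = 8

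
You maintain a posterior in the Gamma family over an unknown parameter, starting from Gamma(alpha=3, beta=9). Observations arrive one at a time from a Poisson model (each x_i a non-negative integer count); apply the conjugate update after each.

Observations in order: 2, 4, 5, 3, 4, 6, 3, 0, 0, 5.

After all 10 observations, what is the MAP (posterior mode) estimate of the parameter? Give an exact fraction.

34/19

obs 1: x=2 → posterior Gamma(5, 10)
obs 2: x=4 → posterior Gamma(9, 11)
obs 3: x=5 → posterior Gamma(14, 12)
obs 4: x=3 → posterior Gamma(17, 13)
obs 5: x=4 → posterior Gamma(21, 14)
obs 6: x=6 → posterior Gamma(27, 15)
obs 7: x=3 → posterior Gamma(30, 16)
obs 8: x=0 → posterior Gamma(30, 17)
obs 9: x=0 → posterior Gamma(30, 18)
obs 10: x=5 → posterior Gamma(35, 19)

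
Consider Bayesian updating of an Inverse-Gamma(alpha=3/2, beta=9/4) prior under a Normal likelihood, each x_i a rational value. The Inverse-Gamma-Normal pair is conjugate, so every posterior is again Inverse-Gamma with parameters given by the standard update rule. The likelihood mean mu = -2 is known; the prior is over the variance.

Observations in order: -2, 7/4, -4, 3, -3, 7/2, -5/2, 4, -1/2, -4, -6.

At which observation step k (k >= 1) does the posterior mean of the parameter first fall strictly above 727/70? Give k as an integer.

obs 1: x=-2 → posterior Inverse-Gamma(2, 9/4)
obs 2: x=7/4 → posterior Inverse-Gamma(5/2, 297/32)
obs 3: x=-4 → posterior Inverse-Gamma(3, 361/32)
obs 4: x=3 → posterior Inverse-Gamma(7/2, 761/32)
obs 5: x=-3 → posterior Inverse-Gamma(4, 777/32)
obs 6: x=7/2 → posterior Inverse-Gamma(9/2, 1261/32)
obs 7: x=-5/2 → posterior Inverse-Gamma(5, 1265/32)
obs 8: x=4 → posterior Inverse-Gamma(11/2, 1841/32)
obs 9: x=-1/2 → posterior Inverse-Gamma(6, 1877/32)
obs 10: x=-4 → posterior Inverse-Gamma(13/2, 1941/32)
obs 11: x=-6 → posterior Inverse-Gamma(7, 2197/32)

k = 6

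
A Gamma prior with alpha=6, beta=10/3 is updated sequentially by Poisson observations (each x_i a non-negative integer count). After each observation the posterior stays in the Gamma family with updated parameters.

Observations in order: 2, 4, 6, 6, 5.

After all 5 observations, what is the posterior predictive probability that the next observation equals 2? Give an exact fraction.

obs 1: x=2 → posterior Gamma(8, 13/3)
obs 2: x=4 → posterior Gamma(12, 16/3)
obs 3: x=6 → posterior Gamma(18, 19/3)
obs 4: x=6 → posterior Gamma(24, 22/3)
obs 5: x=5 → posterior Gamma(29, 25/3)

135828848168983995492453686892986297607421875/727610523382138084983196530617859826801180672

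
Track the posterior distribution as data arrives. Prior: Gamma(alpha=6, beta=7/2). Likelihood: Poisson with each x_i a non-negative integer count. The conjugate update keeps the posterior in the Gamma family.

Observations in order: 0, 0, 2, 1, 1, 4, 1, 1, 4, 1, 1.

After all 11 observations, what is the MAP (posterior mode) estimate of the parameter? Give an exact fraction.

42/29

obs 1: x=0 → posterior Gamma(6, 9/2)
obs 2: x=0 → posterior Gamma(6, 11/2)
obs 3: x=2 → posterior Gamma(8, 13/2)
obs 4: x=1 → posterior Gamma(9, 15/2)
obs 5: x=1 → posterior Gamma(10, 17/2)
obs 6: x=4 → posterior Gamma(14, 19/2)
obs 7: x=1 → posterior Gamma(15, 21/2)
obs 8: x=1 → posterior Gamma(16, 23/2)
obs 9: x=4 → posterior Gamma(20, 25/2)
obs 10: x=1 → posterior Gamma(21, 27/2)
obs 11: x=1 → posterior Gamma(22, 29/2)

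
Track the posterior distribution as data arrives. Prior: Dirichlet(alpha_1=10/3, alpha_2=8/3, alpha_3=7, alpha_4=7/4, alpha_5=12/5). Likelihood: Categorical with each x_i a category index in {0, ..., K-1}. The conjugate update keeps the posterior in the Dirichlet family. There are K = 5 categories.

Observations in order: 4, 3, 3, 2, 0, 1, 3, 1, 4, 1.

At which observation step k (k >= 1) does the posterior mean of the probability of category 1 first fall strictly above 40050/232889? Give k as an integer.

obs 1: x=4 → posterior Dirichlet(10/3, 8/3, 7, 7/4, 17/5)
obs 2: x=3 → posterior Dirichlet(10/3, 8/3, 7, 11/4, 17/5)
obs 3: x=3 → posterior Dirichlet(10/3, 8/3, 7, 15/4, 17/5)
obs 4: x=2 → posterior Dirichlet(10/3, 8/3, 8, 15/4, 17/5)
obs 5: x=0 → posterior Dirichlet(13/3, 8/3, 8, 15/4, 17/5)
obs 6: x=1 → posterior Dirichlet(13/3, 11/3, 8, 15/4, 17/5)
obs 7: x=3 → posterior Dirichlet(13/3, 11/3, 8, 19/4, 17/5)
obs 8: x=1 → posterior Dirichlet(13/3, 14/3, 8, 19/4, 17/5)
obs 9: x=4 → posterior Dirichlet(13/3, 14/3, 8, 19/4, 22/5)
obs 10: x=1 → posterior Dirichlet(13/3, 17/3, 8, 19/4, 22/5)

k = 8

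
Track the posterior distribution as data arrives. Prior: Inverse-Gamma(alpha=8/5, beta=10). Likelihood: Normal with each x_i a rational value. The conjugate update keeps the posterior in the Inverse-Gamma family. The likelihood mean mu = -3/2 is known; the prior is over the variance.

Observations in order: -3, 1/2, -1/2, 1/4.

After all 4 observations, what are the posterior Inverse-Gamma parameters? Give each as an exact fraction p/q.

alpha=18/5, beta=485/32

obs 1: x=-3 → posterior Inverse-Gamma(21/10, 89/8)
obs 2: x=1/2 → posterior Inverse-Gamma(13/5, 105/8)
obs 3: x=-1/2 → posterior Inverse-Gamma(31/10, 109/8)
obs 4: x=1/4 → posterior Inverse-Gamma(18/5, 485/32)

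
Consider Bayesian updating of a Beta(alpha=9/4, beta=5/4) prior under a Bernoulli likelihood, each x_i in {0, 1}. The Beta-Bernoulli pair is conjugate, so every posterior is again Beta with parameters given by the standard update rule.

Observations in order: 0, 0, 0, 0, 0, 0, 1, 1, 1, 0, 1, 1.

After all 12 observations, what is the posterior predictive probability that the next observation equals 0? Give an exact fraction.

33/62

obs 1: x=0 → posterior Beta(9/4, 9/4)
obs 2: x=0 → posterior Beta(9/4, 13/4)
obs 3: x=0 → posterior Beta(9/4, 17/4)
obs 4: x=0 → posterior Beta(9/4, 21/4)
obs 5: x=0 → posterior Beta(9/4, 25/4)
obs 6: x=0 → posterior Beta(9/4, 29/4)
obs 7: x=1 → posterior Beta(13/4, 29/4)
obs 8: x=1 → posterior Beta(17/4, 29/4)
obs 9: x=1 → posterior Beta(21/4, 29/4)
obs 10: x=0 → posterior Beta(21/4, 33/4)
obs 11: x=1 → posterior Beta(25/4, 33/4)
obs 12: x=1 → posterior Beta(29/4, 33/4)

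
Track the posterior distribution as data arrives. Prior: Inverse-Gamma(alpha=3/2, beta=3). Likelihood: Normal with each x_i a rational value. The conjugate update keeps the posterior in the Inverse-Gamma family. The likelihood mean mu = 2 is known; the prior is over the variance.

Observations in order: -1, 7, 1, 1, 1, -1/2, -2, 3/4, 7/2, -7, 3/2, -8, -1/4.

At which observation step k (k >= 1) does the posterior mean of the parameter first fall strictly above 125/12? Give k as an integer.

k = 2

obs 1: x=-1 → posterior Inverse-Gamma(2, 15/2)
obs 2: x=7 → posterior Inverse-Gamma(5/2, 20)
obs 3: x=1 → posterior Inverse-Gamma(3, 41/2)
obs 4: x=1 → posterior Inverse-Gamma(7/2, 21)
obs 5: x=1 → posterior Inverse-Gamma(4, 43/2)
obs 6: x=-1/2 → posterior Inverse-Gamma(9/2, 197/8)
obs 7: x=-2 → posterior Inverse-Gamma(5, 261/8)
obs 8: x=3/4 → posterior Inverse-Gamma(11/2, 1069/32)
obs 9: x=7/2 → posterior Inverse-Gamma(6, 1105/32)
obs 10: x=-7 → posterior Inverse-Gamma(13/2, 2401/32)
obs 11: x=3/2 → posterior Inverse-Gamma(7, 2405/32)
obs 12: x=-8 → posterior Inverse-Gamma(15/2, 4005/32)
obs 13: x=-1/4 → posterior Inverse-Gamma(8, 2043/16)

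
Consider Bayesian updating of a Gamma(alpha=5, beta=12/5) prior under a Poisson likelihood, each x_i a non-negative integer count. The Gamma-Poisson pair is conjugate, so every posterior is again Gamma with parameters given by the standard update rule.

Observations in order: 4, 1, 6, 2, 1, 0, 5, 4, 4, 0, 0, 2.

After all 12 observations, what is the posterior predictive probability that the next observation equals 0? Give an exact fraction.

1410278479275235286493524897824966675247284140372515853428588544/13825621267872894613929934487391706641576602147693421264941034409

obs 1: x=4 → posterior Gamma(9, 17/5)
obs 2: x=1 → posterior Gamma(10, 22/5)
obs 3: x=6 → posterior Gamma(16, 27/5)
obs 4: x=2 → posterior Gamma(18, 32/5)
obs 5: x=1 → posterior Gamma(19, 37/5)
obs 6: x=0 → posterior Gamma(19, 42/5)
obs 7: x=5 → posterior Gamma(24, 47/5)
obs 8: x=4 → posterior Gamma(28, 52/5)
obs 9: x=4 → posterior Gamma(32, 57/5)
obs 10: x=0 → posterior Gamma(32, 62/5)
obs 11: x=0 → posterior Gamma(32, 67/5)
obs 12: x=2 → posterior Gamma(34, 72/5)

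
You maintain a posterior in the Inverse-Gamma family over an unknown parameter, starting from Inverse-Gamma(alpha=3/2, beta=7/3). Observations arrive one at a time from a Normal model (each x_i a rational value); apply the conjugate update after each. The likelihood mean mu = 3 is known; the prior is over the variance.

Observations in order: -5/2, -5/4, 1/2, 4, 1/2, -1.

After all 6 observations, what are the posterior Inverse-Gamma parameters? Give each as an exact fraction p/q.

alpha=9/2, beta=3959/96

obs 1: x=-5/2 → posterior Inverse-Gamma(2, 419/24)
obs 2: x=-5/4 → posterior Inverse-Gamma(5/2, 2543/96)
obs 3: x=1/2 → posterior Inverse-Gamma(3, 2843/96)
obs 4: x=4 → posterior Inverse-Gamma(7/2, 2891/96)
obs 5: x=1/2 → posterior Inverse-Gamma(4, 3191/96)
obs 6: x=-1 → posterior Inverse-Gamma(9/2, 3959/96)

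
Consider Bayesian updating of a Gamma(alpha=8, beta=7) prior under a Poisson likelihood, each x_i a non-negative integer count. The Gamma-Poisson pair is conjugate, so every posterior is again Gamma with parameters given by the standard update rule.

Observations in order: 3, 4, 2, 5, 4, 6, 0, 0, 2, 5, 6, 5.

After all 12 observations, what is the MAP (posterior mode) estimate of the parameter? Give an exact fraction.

49/19

obs 1: x=3 → posterior Gamma(11, 8)
obs 2: x=4 → posterior Gamma(15, 9)
obs 3: x=2 → posterior Gamma(17, 10)
obs 4: x=5 → posterior Gamma(22, 11)
obs 5: x=4 → posterior Gamma(26, 12)
obs 6: x=6 → posterior Gamma(32, 13)
obs 7: x=0 → posterior Gamma(32, 14)
obs 8: x=0 → posterior Gamma(32, 15)
obs 9: x=2 → posterior Gamma(34, 16)
obs 10: x=5 → posterior Gamma(39, 17)
obs 11: x=6 → posterior Gamma(45, 18)
obs 12: x=5 → posterior Gamma(50, 19)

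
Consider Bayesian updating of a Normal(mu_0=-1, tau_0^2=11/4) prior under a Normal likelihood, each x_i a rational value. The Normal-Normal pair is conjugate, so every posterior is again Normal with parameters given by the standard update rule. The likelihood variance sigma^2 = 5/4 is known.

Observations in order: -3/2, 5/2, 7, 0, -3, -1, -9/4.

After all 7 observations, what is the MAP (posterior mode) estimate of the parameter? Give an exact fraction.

57/328

obs 1: x=-3/2 → posterior Normal(-43/32, 55/64)
obs 2: x=5/2 → posterior Normal(2/9, 55/108)
obs 3: x=7 → posterior Normal(83/38, 55/152)
obs 4: x=0 → posterior Normal(83/49, 55/196)
obs 5: x=-3 → posterior Normal(5/6, 11/48)
obs 6: x=-1 → posterior Normal(39/71, 55/284)
obs 7: x=-9/4 → posterior Normal(57/328, 55/328)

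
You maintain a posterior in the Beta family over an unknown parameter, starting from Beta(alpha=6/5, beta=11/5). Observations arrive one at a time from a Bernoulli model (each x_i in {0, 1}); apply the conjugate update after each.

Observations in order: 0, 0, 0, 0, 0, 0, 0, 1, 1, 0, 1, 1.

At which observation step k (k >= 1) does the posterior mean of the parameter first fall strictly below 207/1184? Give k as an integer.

obs 1: x=0 → posterior Beta(6/5, 16/5)
obs 2: x=0 → posterior Beta(6/5, 21/5)
obs 3: x=0 → posterior Beta(6/5, 26/5)
obs 4: x=0 → posterior Beta(6/5, 31/5)
obs 5: x=0 → posterior Beta(6/5, 36/5)
obs 6: x=0 → posterior Beta(6/5, 41/5)
obs 7: x=0 → posterior Beta(6/5, 46/5)
obs 8: x=1 → posterior Beta(11/5, 46/5)
obs 9: x=1 → posterior Beta(16/5, 46/5)
obs 10: x=0 → posterior Beta(16/5, 51/5)
obs 11: x=1 → posterior Beta(21/5, 51/5)
obs 12: x=1 → posterior Beta(26/5, 51/5)

k = 4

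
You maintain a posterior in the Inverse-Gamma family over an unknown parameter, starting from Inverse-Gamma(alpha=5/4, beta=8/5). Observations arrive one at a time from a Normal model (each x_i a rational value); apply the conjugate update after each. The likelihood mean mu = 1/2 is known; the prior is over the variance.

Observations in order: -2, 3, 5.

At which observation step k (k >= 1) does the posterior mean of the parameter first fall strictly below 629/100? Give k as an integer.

k = 2

obs 1: x=-2 → posterior Inverse-Gamma(7/4, 189/40)
obs 2: x=3 → posterior Inverse-Gamma(9/4, 157/20)
obs 3: x=5 → posterior Inverse-Gamma(11/4, 719/40)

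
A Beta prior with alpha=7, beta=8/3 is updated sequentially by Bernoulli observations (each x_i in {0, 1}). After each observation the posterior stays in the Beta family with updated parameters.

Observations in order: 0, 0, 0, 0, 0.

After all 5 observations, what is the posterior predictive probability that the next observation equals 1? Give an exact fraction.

obs 1: x=0 → posterior Beta(7, 11/3)
obs 2: x=0 → posterior Beta(7, 14/3)
obs 3: x=0 → posterior Beta(7, 17/3)
obs 4: x=0 → posterior Beta(7, 20/3)
obs 5: x=0 → posterior Beta(7, 23/3)

21/44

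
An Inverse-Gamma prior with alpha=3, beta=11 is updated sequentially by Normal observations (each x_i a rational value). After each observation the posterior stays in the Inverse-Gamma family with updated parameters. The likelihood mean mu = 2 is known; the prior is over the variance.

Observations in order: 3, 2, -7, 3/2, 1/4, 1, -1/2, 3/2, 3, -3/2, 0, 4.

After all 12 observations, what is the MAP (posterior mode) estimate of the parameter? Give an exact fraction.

2177/320

obs 1: x=3 → posterior Inverse-Gamma(7/2, 23/2)
obs 2: x=2 → posterior Inverse-Gamma(4, 23/2)
obs 3: x=-7 → posterior Inverse-Gamma(9/2, 52)
obs 4: x=3/2 → posterior Inverse-Gamma(5, 417/8)
obs 5: x=1/4 → posterior Inverse-Gamma(11/2, 1717/32)
obs 6: x=1 → posterior Inverse-Gamma(6, 1733/32)
obs 7: x=-1/2 → posterior Inverse-Gamma(13/2, 1833/32)
obs 8: x=3/2 → posterior Inverse-Gamma(7, 1837/32)
obs 9: x=3 → posterior Inverse-Gamma(15/2, 1853/32)
obs 10: x=-3/2 → posterior Inverse-Gamma(8, 2049/32)
obs 11: x=0 → posterior Inverse-Gamma(17/2, 2113/32)
obs 12: x=4 → posterior Inverse-Gamma(9, 2177/32)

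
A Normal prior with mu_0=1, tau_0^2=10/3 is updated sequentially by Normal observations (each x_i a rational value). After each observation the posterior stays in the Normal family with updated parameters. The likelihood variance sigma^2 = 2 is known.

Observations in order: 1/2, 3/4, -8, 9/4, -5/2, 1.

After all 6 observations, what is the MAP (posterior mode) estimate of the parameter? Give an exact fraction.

obs 1: x=1/2 → posterior Normal(11/16, 5/4)
obs 2: x=3/4 → posterior Normal(37/52, 10/13)
obs 3: x=-8 → posterior Normal(-41/24, 5/9)
obs 4: x=9/4 → posterior Normal(-39/46, 10/23)
obs 5: x=-5/2 → posterior Normal(-8/7, 5/14)
obs 6: x=1 → posterior Normal(-9/11, 10/33)

-9/11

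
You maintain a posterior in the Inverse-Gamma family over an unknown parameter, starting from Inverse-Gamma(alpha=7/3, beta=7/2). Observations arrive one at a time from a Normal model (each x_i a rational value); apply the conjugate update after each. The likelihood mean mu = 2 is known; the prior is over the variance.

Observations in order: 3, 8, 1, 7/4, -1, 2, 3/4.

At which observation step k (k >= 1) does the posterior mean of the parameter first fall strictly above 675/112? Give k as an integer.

obs 1: x=3 → posterior Inverse-Gamma(17/6, 4)
obs 2: x=8 → posterior Inverse-Gamma(10/3, 22)
obs 3: x=1 → posterior Inverse-Gamma(23/6, 45/2)
obs 4: x=7/4 → posterior Inverse-Gamma(13/3, 721/32)
obs 5: x=-1 → posterior Inverse-Gamma(29/6, 865/32)
obs 6: x=2 → posterior Inverse-Gamma(16/3, 865/32)
obs 7: x=3/4 → posterior Inverse-Gamma(35/6, 445/16)

k = 2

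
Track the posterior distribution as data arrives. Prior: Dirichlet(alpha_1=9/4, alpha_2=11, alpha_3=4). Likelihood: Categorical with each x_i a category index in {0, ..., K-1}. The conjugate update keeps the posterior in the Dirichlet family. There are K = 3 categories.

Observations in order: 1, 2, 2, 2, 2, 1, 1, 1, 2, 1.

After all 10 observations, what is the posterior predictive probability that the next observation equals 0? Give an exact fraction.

obs 1: x=1 → posterior Dirichlet(9/4, 12, 4)
obs 2: x=2 → posterior Dirichlet(9/4, 12, 5)
obs 3: x=2 → posterior Dirichlet(9/4, 12, 6)
obs 4: x=2 → posterior Dirichlet(9/4, 12, 7)
obs 5: x=2 → posterior Dirichlet(9/4, 12, 8)
obs 6: x=1 → posterior Dirichlet(9/4, 13, 8)
obs 7: x=1 → posterior Dirichlet(9/4, 14, 8)
obs 8: x=1 → posterior Dirichlet(9/4, 15, 8)
obs 9: x=2 → posterior Dirichlet(9/4, 15, 9)
obs 10: x=1 → posterior Dirichlet(9/4, 16, 9)

9/109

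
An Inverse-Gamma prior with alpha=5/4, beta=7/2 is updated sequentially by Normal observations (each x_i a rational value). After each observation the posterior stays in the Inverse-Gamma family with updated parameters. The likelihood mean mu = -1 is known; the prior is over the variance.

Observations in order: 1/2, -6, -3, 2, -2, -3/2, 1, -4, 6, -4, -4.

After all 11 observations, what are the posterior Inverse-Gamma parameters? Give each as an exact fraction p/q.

obs 1: x=1/2 → posterior Inverse-Gamma(7/4, 37/8)
obs 2: x=-6 → posterior Inverse-Gamma(9/4, 137/8)
obs 3: x=-3 → posterior Inverse-Gamma(11/4, 153/8)
obs 4: x=2 → posterior Inverse-Gamma(13/4, 189/8)
obs 5: x=-2 → posterior Inverse-Gamma(15/4, 193/8)
obs 6: x=-3/2 → posterior Inverse-Gamma(17/4, 97/4)
obs 7: x=1 → posterior Inverse-Gamma(19/4, 105/4)
obs 8: x=-4 → posterior Inverse-Gamma(21/4, 123/4)
obs 9: x=6 → posterior Inverse-Gamma(23/4, 221/4)
obs 10: x=-4 → posterior Inverse-Gamma(25/4, 239/4)
obs 11: x=-4 → posterior Inverse-Gamma(27/4, 257/4)

alpha=27/4, beta=257/4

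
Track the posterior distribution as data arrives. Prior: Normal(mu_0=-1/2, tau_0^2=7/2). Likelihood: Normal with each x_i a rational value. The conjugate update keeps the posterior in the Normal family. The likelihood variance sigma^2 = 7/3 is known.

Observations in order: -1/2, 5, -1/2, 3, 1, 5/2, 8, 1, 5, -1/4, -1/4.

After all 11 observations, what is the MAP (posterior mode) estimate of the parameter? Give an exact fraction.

obs 1: x=-1/2 → posterior Normal(-1/2, 7/5)
obs 2: x=5 → posterior Normal(25/16, 7/8)
obs 3: x=-1/2 → posterior Normal(1, 7/11)
obs 4: x=3 → posterior Normal(10/7, 1/2)
obs 5: x=1 → posterior Normal(23/17, 7/17)
obs 6: x=5/2 → posterior Normal(61/40, 7/20)
obs 7: x=8 → posterior Normal(109/46, 7/23)
obs 8: x=1 → posterior Normal(115/52, 7/26)
obs 9: x=5 → posterior Normal(5/2, 7/29)
obs 10: x=-1/4 → posterior Normal(287/128, 7/32)
obs 11: x=-1/4 → posterior Normal(71/35, 1/5)

71/35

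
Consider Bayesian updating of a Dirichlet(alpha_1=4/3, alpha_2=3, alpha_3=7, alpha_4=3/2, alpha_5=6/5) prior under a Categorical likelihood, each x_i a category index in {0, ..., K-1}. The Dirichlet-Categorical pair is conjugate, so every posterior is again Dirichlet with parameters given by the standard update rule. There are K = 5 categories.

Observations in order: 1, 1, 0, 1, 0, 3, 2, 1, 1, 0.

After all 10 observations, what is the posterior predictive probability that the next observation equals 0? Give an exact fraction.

obs 1: x=1 → posterior Dirichlet(4/3, 4, 7, 3/2, 6/5)
obs 2: x=1 → posterior Dirichlet(4/3, 5, 7, 3/2, 6/5)
obs 3: x=0 → posterior Dirichlet(7/3, 5, 7, 3/2, 6/5)
obs 4: x=1 → posterior Dirichlet(7/3, 6, 7, 3/2, 6/5)
obs 5: x=0 → posterior Dirichlet(10/3, 6, 7, 3/2, 6/5)
obs 6: x=3 → posterior Dirichlet(10/3, 6, 7, 5/2, 6/5)
obs 7: x=2 → posterior Dirichlet(10/3, 6, 8, 5/2, 6/5)
obs 8: x=1 → posterior Dirichlet(10/3, 7, 8, 5/2, 6/5)
obs 9: x=1 → posterior Dirichlet(10/3, 8, 8, 5/2, 6/5)
obs 10: x=0 → posterior Dirichlet(13/3, 8, 8, 5/2, 6/5)

130/721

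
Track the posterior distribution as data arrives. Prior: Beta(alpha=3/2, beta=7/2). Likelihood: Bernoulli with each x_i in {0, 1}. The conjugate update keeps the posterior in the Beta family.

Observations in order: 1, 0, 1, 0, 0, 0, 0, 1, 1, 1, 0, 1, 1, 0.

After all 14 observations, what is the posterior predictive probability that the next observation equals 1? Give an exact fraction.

obs 1: x=1 → posterior Beta(5/2, 7/2)
obs 2: x=0 → posterior Beta(5/2, 9/2)
obs 3: x=1 → posterior Beta(7/2, 9/2)
obs 4: x=0 → posterior Beta(7/2, 11/2)
obs 5: x=0 → posterior Beta(7/2, 13/2)
obs 6: x=0 → posterior Beta(7/2, 15/2)
obs 7: x=0 → posterior Beta(7/2, 17/2)
obs 8: x=1 → posterior Beta(9/2, 17/2)
obs 9: x=1 → posterior Beta(11/2, 17/2)
obs 10: x=1 → posterior Beta(13/2, 17/2)
obs 11: x=0 → posterior Beta(13/2, 19/2)
obs 12: x=1 → posterior Beta(15/2, 19/2)
obs 13: x=1 → posterior Beta(17/2, 19/2)
obs 14: x=0 → posterior Beta(17/2, 21/2)

17/38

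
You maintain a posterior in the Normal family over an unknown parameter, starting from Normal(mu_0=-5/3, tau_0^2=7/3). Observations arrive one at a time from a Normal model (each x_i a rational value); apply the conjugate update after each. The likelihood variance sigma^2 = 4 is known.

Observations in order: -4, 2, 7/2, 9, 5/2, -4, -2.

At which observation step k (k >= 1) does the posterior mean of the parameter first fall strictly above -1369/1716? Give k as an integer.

obs 1: x=-4 → posterior Normal(-48/19, 28/19)
obs 2: x=2 → posterior Normal(-17/13, 14/13)
obs 3: x=7/2 → posterior Normal(-19/66, 28/33)
obs 4: x=9 → posterior Normal(107/80, 7/10)
obs 5: x=5/2 → posterior Normal(71/47, 28/47)
obs 6: x=-4 → posterior Normal(43/54, 14/27)
obs 7: x=-2 → posterior Normal(29/61, 28/61)

k = 3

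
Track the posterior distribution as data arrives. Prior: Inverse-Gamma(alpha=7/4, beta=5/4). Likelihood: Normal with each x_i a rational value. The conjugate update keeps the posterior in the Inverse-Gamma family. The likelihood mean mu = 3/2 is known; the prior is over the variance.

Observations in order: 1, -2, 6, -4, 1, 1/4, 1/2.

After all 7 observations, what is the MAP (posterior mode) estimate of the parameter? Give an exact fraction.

obs 1: x=1 → posterior Inverse-Gamma(9/4, 11/8)
obs 2: x=-2 → posterior Inverse-Gamma(11/4, 15/2)
obs 3: x=6 → posterior Inverse-Gamma(13/4, 141/8)
obs 4: x=-4 → posterior Inverse-Gamma(15/4, 131/4)
obs 5: x=1 → posterior Inverse-Gamma(17/4, 263/8)
obs 6: x=1/4 → posterior Inverse-Gamma(19/4, 1077/32)
obs 7: x=1/2 → posterior Inverse-Gamma(21/4, 1093/32)

1093/200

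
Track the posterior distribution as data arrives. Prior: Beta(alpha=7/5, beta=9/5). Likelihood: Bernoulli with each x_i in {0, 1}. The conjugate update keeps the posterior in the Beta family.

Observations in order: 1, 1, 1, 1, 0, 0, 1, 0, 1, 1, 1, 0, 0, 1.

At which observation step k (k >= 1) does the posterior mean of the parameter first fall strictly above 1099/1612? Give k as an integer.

obs 1: x=1 → posterior Beta(12/5, 9/5)
obs 2: x=1 → posterior Beta(17/5, 9/5)
obs 3: x=1 → posterior Beta(22/5, 9/5)
obs 4: x=1 → posterior Beta(27/5, 9/5)
obs 5: x=0 → posterior Beta(27/5, 14/5)
obs 6: x=0 → posterior Beta(27/5, 19/5)
obs 7: x=1 → posterior Beta(32/5, 19/5)
obs 8: x=0 → posterior Beta(32/5, 24/5)
obs 9: x=1 → posterior Beta(37/5, 24/5)
obs 10: x=1 → posterior Beta(42/5, 24/5)
obs 11: x=1 → posterior Beta(47/5, 24/5)
obs 12: x=0 → posterior Beta(47/5, 29/5)
obs 13: x=0 → posterior Beta(47/5, 34/5)
obs 14: x=1 → posterior Beta(52/5, 34/5)

k = 3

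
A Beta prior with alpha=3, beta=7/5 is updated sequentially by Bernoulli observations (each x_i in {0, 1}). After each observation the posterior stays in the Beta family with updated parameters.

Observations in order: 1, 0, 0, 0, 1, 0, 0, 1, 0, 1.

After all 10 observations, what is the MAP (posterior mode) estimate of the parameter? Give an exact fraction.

obs 1: x=1 → posterior Beta(4, 7/5)
obs 2: x=0 → posterior Beta(4, 12/5)
obs 3: x=0 → posterior Beta(4, 17/5)
obs 4: x=0 → posterior Beta(4, 22/5)
obs 5: x=1 → posterior Beta(5, 22/5)
obs 6: x=0 → posterior Beta(5, 27/5)
obs 7: x=0 → posterior Beta(5, 32/5)
obs 8: x=1 → posterior Beta(6, 32/5)
obs 9: x=0 → posterior Beta(6, 37/5)
obs 10: x=1 → posterior Beta(7, 37/5)

15/31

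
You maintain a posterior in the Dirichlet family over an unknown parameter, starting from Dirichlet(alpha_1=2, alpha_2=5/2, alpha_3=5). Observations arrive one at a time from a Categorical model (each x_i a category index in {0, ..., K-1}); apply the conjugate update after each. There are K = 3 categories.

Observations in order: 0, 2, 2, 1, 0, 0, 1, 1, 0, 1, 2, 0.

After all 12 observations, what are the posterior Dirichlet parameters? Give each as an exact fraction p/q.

obs 1: x=0 → posterior Dirichlet(3, 5/2, 5)
obs 2: x=2 → posterior Dirichlet(3, 5/2, 6)
obs 3: x=2 → posterior Dirichlet(3, 5/2, 7)
obs 4: x=1 → posterior Dirichlet(3, 7/2, 7)
obs 5: x=0 → posterior Dirichlet(4, 7/2, 7)
obs 6: x=0 → posterior Dirichlet(5, 7/2, 7)
obs 7: x=1 → posterior Dirichlet(5, 9/2, 7)
obs 8: x=1 → posterior Dirichlet(5, 11/2, 7)
obs 9: x=0 → posterior Dirichlet(6, 11/2, 7)
obs 10: x=1 → posterior Dirichlet(6, 13/2, 7)
obs 11: x=2 → posterior Dirichlet(6, 13/2, 8)
obs 12: x=0 → posterior Dirichlet(7, 13/2, 8)

alpha_1=7, alpha_2=13/2, alpha_3=8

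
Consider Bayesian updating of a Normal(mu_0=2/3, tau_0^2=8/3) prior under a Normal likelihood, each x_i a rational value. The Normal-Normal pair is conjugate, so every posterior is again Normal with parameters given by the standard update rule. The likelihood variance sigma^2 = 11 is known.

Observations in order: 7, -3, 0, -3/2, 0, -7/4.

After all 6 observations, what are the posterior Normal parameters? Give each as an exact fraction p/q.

mu_0=28/81, tau_0^2=88/81

obs 1: x=7 → posterior Normal(78/41, 88/41)
obs 2: x=-3 → posterior Normal(54/49, 88/49)
obs 3: x=0 → posterior Normal(18/19, 88/57)
obs 4: x=-3/2 → posterior Normal(42/65, 88/65)
obs 5: x=0 → posterior Normal(42/73, 88/73)
obs 6: x=-7/4 → posterior Normal(28/81, 88/81)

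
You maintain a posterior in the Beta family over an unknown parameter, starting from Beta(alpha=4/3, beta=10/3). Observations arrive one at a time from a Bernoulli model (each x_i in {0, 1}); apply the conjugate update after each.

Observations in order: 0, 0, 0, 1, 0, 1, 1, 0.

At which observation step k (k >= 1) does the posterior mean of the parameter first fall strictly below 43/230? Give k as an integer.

k = 3

obs 1: x=0 → posterior Beta(4/3, 13/3)
obs 2: x=0 → posterior Beta(4/3, 16/3)
obs 3: x=0 → posterior Beta(4/3, 19/3)
obs 4: x=1 → posterior Beta(7/3, 19/3)
obs 5: x=0 → posterior Beta(7/3, 22/3)
obs 6: x=1 → posterior Beta(10/3, 22/3)
obs 7: x=1 → posterior Beta(13/3, 22/3)
obs 8: x=0 → posterior Beta(13/3, 25/3)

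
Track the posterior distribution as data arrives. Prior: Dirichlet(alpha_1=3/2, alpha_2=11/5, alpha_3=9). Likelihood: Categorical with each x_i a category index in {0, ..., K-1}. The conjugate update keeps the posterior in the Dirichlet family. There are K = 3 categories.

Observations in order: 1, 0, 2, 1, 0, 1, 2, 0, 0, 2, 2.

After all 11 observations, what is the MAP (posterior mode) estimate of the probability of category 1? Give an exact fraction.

14/69

obs 1: x=1 → posterior Dirichlet(3/2, 16/5, 9)
obs 2: x=0 → posterior Dirichlet(5/2, 16/5, 9)
obs 3: x=2 → posterior Dirichlet(5/2, 16/5, 10)
obs 4: x=1 → posterior Dirichlet(5/2, 21/5, 10)
obs 5: x=0 → posterior Dirichlet(7/2, 21/5, 10)
obs 6: x=1 → posterior Dirichlet(7/2, 26/5, 10)
obs 7: x=2 → posterior Dirichlet(7/2, 26/5, 11)
obs 8: x=0 → posterior Dirichlet(9/2, 26/5, 11)
obs 9: x=0 → posterior Dirichlet(11/2, 26/5, 11)
obs 10: x=2 → posterior Dirichlet(11/2, 26/5, 12)
obs 11: x=2 → posterior Dirichlet(11/2, 26/5, 13)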